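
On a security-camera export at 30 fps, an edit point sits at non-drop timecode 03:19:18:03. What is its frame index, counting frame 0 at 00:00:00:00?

Total seconds to the label: (3 × 3600 + 19 × 60 + 18) = 11958.
Frame index = 11958 × 30 + 3 = 358743.

358743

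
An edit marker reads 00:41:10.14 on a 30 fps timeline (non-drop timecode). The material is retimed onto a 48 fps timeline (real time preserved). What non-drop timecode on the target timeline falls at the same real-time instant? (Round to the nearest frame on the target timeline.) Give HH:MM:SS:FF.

Source frame index: (0×3600 + 41×60 + 10) × 30 + 14 = 74114.
Real time: 74114 / (30) = 37057/15 s.
Target frame: (37057/15) × (48) = 592912/5 ≈ 118582.400 → 118582.
At 48 labels/s: frame 118582 → 00:41:10:22.

00:41:10:22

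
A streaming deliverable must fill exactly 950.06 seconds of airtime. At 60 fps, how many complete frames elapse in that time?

57003 frames

Frames = 950.06 × 60 = 285018/5 ≈ 57003.6000.
Complete frames: 57003.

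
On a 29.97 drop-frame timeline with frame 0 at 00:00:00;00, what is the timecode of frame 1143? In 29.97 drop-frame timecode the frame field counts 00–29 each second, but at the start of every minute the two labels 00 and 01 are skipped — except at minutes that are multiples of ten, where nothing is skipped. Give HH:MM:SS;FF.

Each 10-minute DF block holds 10 × 60 × 30 − 9 × 2 = 17982 frames. 1143 ÷ 17982 → 0 full blocks, remainder 1143.
Within the partial block the first minute is 1800 frames and each further minute 1798, so 0 further minute boundaries passed. Total skipped labels = 18 × 0 + 2 × 0 = 0.
Non-drop label index = 1143 + 0 = 1143; at 30 labels/s that is 00:00:38:03, i.e. DF 00:00:38;03.

00:00:38;03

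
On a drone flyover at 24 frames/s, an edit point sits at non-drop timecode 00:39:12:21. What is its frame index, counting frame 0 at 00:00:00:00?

56469

Total seconds to the label: (0 × 3600 + 39 × 60 + 12) = 2352.
Frame index = 2352 × 24 + 21 = 56469.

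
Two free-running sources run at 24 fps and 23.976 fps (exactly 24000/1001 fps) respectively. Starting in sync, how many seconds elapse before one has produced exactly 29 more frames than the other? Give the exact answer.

The gap grows by |24000/1001 − 24| = 24/1001 frames per second.
Time for a 29-frame gap: 29 ÷ (24/1001) = 29029/24 s.

29029/24 seconds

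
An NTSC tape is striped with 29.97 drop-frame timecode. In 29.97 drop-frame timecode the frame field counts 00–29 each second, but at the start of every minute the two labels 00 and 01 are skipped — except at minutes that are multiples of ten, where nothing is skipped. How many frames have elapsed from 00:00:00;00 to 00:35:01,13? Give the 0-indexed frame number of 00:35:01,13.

Complete 10-minute blocks: 3, each 17982 frames → 53946.
Remaining 5 whole minutes in the current block: 1800 + 4 × 1798 = 8992 frames.
Within the current minute: 1 × 30 + 13 − 2 = 41 (labels ;00/;01 skipped at this minute). Total = 53946 + 8992 + 41 = 62979.

62979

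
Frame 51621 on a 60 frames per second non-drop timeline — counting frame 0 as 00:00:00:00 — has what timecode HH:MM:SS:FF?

51621 ÷ 60 = 860 full seconds, remainder 21 frames.
860 s = 0 h 14 min 20 s.
Timecode: 00:14:20:21.

00:14:20:21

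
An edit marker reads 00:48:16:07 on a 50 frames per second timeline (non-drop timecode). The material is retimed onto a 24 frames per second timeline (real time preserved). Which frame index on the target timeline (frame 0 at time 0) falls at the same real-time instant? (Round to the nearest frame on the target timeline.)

Source frame index: (0×3600 + 48×60 + 16) × 50 + 7 = 144807.
Real time: 144807 / (50) = 144807/50 s.
Target frame: (144807/50) × (24) = 1737684/25 ≈ 69507.360 → 69507.

frame 69507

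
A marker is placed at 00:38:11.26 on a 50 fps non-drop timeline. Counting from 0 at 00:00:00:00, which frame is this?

114576

Total seconds to the label: (0 × 3600 + 38 × 60 + 11) = 2291.
Frame index = 2291 × 50 + 26 = 114576.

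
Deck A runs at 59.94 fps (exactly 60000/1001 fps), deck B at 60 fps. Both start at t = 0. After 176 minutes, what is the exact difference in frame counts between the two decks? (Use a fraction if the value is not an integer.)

57600/91 frames

176 min = 10560 s.
A emits 60000/1001 × 10560 = 57600000/91 frames; B emits 60 × 10560 = 633600.
Difference = 57600/91 frames (≈ 632.9670); B is ahead of A.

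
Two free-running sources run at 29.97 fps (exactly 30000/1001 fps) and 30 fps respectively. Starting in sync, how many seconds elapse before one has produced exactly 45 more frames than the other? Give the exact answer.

1501.5 seconds

The gap grows by |30 − 30000/1001| = 30/1001 frames per second.
Time for a 45-frame gap: 45 ÷ (30/1001) = 1501.5 s.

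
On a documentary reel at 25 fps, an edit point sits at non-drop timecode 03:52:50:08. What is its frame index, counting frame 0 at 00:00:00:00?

frame 349258

Total seconds to the label: (3 × 3600 + 52 × 60 + 50) = 13970.
Frame index = 13970 × 25 + 8 = 349258.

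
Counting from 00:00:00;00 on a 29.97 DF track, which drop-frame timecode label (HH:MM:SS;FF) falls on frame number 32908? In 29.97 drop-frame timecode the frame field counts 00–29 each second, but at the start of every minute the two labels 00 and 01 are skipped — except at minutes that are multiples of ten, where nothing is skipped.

00:18:18;02

Each 10-minute DF block holds 10 × 60 × 30 − 9 × 2 = 17982 frames. 32908 ÷ 17982 → 1 full block, remainder 14926.
Within the partial block the first minute is 1800 frames and each further minute 1798, so 8 further minute boundaries passed. Total skipped labels = 18 × 1 + 2 × 8 = 34.
Non-drop label index = 32908 + 34 = 32942; at 30 labels/s that is 00:18:18:02, i.e. DF 00:18:18;02.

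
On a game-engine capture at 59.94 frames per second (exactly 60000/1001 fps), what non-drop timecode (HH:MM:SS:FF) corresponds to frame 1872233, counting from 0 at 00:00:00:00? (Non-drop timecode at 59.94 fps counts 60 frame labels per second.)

08:40:03:53

1872233 ÷ 60 = 31203 full seconds, remainder 53 frames.
31203 s = 8 h 40 min 3 s.
Timecode: 08:40:03:53.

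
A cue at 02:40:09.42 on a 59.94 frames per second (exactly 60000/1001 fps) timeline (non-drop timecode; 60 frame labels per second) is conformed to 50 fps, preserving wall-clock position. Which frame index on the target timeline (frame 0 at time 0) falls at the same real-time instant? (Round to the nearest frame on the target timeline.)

frame 480965

Source frame index: (2×3600 + 40×60 + 9) × 60 + 42 = 576582.
Real time: 576582 / (60000/1001) = 96193097/10000 s.
Target frame: (96193097/10000) × (50) = 96193097/200 ≈ 480965.485 → 480965.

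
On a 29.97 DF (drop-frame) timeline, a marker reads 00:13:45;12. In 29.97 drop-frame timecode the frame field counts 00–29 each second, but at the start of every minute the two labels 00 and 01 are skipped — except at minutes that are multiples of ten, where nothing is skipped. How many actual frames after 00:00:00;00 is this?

24738

As if non-drop at 30 labels/s: (0 × 3600 + 13 × 60 + 45) × 30 + 12 = 24762.
Minute boundaries passed: 13; those not divisible by 10: 13 − 1 = 12; dropped labels = 2 × 12 = 24.
Actual frame index = 24762 − 24 = 24738.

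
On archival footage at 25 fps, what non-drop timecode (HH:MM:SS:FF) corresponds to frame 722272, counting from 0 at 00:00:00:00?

722272 ÷ 25 = 28890 full seconds, remainder 22 frames.
28890 s = 8 h 1 min 30 s.
Timecode: 08:01:30:22.

08:01:30:22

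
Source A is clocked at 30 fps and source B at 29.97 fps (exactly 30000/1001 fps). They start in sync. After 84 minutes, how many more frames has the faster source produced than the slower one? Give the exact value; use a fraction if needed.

84 min = 5040 s.
A emits 30 × 5040 = 151200 frames; B emits 30000/1001 × 5040 = 21600000/143.
Difference = 21600/143 frames (≈ 151.0490); B is behind A.

21600/143 frames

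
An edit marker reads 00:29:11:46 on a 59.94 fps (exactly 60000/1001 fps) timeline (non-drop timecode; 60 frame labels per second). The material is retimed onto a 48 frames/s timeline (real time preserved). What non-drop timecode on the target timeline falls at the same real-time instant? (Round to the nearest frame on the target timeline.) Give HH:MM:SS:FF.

00:29:13:25

Source frame index: (0×3600 + 29×60 + 11) × 60 + 46 = 105106.
Real time: 105106 / (60000/1001) = 52605553/30000 s.
Target frame: (52605553/30000) × (48) = 52605553/625 ≈ 84168.885 → 84169.
At 48 labels/s: frame 84169 → 00:29:13:25.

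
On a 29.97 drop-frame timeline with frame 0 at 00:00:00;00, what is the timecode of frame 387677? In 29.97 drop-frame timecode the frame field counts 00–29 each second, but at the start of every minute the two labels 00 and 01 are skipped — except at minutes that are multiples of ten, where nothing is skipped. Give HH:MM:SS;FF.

03:35:35;15

Each 10-minute DF block holds 10 × 60 × 30 − 9 × 2 = 17982 frames. 387677 ÷ 17982 → 21 full blocks, remainder 10055.
Within the partial block the first minute is 1800 frames and each further minute 1798, so 5 further minute boundaries passed. Total skipped labels = 18 × 21 + 2 × 5 = 388.
Non-drop label index = 387677 + 388 = 388065; at 30 labels/s that is 03:35:35:15, i.e. DF 03:35:35;15.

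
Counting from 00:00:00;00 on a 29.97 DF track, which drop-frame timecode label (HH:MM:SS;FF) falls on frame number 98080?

Ten DF minutes hold 17982 frames, so frame 98080 lies in block 5 (frames 89910–107891) with 8170 frames into that block.
The block's first minute is 1800 frames and the rest 1798 each; 8170 frames reaches minute 4, so 5 × 18 + 4 × 2 = 98 labels have been skipped so far.
Adding those back, label number 98080 + 98 = 98178 at 30 labels/s is 3272 s + 18 f = 0 h 54 min 32 s frame 18, i.e. 00:54:32;18.

00:54:32;18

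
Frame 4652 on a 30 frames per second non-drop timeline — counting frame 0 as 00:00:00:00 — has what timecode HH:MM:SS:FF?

00:02:35:02

4652 ÷ 30 = 155 full seconds, remainder 2 frames.
155 s = 0 h 2 min 35 s.
Timecode: 00:02:35:02.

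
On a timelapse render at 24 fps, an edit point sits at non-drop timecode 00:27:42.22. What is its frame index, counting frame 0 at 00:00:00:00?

Total seconds to the label: (0 × 3600 + 27 × 60 + 42) = 1662.
Frame index = 1662 × 24 + 22 = 39910.

39910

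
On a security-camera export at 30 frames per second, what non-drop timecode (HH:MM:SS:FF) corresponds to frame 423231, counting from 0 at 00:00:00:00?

423231 ÷ 30 = 14107 full seconds, remainder 21 frames.
14107 s = 3 h 55 min 7 s.
Timecode: 03:55:07:21.

03:55:07:21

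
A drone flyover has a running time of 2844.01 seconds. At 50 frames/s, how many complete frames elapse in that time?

Frames = 2844.01 × 50 = 284401/2 ≈ 142200.5000.
Complete frames: 142200.

142200 frames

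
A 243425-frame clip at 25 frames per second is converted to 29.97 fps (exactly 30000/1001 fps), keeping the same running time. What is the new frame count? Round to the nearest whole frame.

Frames at target rate = 243425 × (30000/1001) / (25) = 3210000/11 ≈ 291818.182.
Nearest whole frame: 291818.

291818 frames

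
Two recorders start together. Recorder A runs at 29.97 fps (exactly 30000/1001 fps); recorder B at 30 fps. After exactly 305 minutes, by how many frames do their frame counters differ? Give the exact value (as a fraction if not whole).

305 min = 18300 s.
A emits 30000/1001 × 18300 = 549000000/1001 frames; B emits 30 × 18300 = 549000.
Difference = 549000/1001 frames (≈ 548.4515); B is ahead of A.

549000/1001 frames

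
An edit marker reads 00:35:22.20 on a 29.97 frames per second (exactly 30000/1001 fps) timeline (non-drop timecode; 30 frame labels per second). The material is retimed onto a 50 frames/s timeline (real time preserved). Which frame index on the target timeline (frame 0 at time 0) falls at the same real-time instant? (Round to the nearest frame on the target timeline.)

Source frame index: (0×3600 + 35×60 + 22) × 30 + 20 = 63680.
Real time: 63680 / (30000/1001) = 796796/375 s.
Target frame: (796796/375) × (50) = 1593592/15 ≈ 106239.467 → 106239.

frame 106239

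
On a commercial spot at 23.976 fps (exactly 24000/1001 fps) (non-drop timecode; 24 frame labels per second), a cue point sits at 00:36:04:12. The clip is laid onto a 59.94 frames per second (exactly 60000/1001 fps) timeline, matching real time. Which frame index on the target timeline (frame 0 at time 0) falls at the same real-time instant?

frame 129870

Source frame index: (0×3600 + 36×60 + 4) × 24 + 12 = 51948.
Real time: 51948 / (24000/1001) = 4333329/2000 s.
Target frame: (4333329/2000) × (60000/1001) = 129870.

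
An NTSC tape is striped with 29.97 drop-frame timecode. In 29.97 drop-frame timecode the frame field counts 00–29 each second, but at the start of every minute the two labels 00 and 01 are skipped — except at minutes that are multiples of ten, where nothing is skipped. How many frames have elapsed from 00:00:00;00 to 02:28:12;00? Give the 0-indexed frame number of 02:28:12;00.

Complete 10-minute blocks: 14, each 17982 frames → 251748.
Remaining 8 whole minutes in the current block: 1800 + 7 × 1798 = 14386 frames.
Within the current minute: 12 × 30 + 0 − 2 = 358 (labels ;00/;01 skipped at this minute). Total = 251748 + 14386 + 358 = 266492.

266492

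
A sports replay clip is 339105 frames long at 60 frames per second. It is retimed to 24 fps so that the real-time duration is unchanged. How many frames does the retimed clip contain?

Target frames = source frames × (target rate / source rate) = 339105 × (24)/(60) = 339105 × 2/5 = 135642.

135642 frames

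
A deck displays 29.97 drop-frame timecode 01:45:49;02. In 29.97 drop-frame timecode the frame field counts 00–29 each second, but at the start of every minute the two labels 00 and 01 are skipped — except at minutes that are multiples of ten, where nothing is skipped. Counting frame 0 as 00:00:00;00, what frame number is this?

190282

Complete 10-minute blocks: 10, each 17982 frames → 179820.
Remaining 5 whole minutes in the current block: 1800 + 4 × 1798 = 8992 frames.
Within the current minute: 49 × 30 + 2 − 2 = 1470 (labels ;00/;01 skipped at this minute). Total = 179820 + 8992 + 1470 = 190282.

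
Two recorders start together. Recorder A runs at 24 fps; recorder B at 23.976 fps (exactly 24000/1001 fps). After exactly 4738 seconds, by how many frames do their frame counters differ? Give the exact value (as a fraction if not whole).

113712/1001 frames

A emits 24 × 4738 = 113712 frames; B emits 24000/1001 × 4738 = 113712000/1001.
Difference = 113712/1001 frames (≈ 113.5984); B is behind A.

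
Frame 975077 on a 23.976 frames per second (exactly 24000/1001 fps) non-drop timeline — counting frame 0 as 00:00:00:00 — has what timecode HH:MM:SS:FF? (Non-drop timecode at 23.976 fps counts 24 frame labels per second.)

11:17:08:05

975077 ÷ 24 = 40628 full seconds, remainder 5 frames.
40628 s = 11 h 17 min 8 s.
Timecode: 11:17:08:05.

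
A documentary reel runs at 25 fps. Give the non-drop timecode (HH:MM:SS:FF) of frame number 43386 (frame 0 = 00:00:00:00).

43386 ÷ 25 = 1735 full seconds, remainder 11 frames.
1735 s = 0 h 28 min 55 s.
Timecode: 00:28:55:11.

00:28:55:11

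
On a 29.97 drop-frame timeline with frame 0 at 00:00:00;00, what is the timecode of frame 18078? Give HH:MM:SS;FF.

Ten DF minutes hold 17982 frames, so frame 18078 lies in block 1 (frames 17982–35963) with 96 frames into that block.
The block's first minute is 1800 frames and the rest 1798 each; 96 frames reaches minute 0, so 1 × 18 + 0 × 2 = 18 labels have been skipped so far.
Adding those back, label number 18078 + 18 = 18096 at 30 labels/s is 603 s + 6 f = 0 h 10 min 3 s frame 6, i.e. 00:10:03;06.

00:10:03;06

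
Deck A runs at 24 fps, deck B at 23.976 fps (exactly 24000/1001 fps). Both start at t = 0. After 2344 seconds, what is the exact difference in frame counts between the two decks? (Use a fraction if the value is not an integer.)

A emits 24 × 2344 = 56256 frames; B emits 24000/1001 × 2344 = 56256000/1001.
Difference = 56256/1001 frames (≈ 56.1998); B is behind A.

56256/1001 frames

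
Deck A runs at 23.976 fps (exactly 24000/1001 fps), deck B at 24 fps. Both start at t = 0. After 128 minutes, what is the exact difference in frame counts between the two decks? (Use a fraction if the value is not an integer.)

128 min = 7680 s.
A emits 24000/1001 × 7680 = 184320000/1001 frames; B emits 24 × 7680 = 184320.
Difference = 184320/1001 frames (≈ 184.1359); B is ahead of A.

184320/1001 frames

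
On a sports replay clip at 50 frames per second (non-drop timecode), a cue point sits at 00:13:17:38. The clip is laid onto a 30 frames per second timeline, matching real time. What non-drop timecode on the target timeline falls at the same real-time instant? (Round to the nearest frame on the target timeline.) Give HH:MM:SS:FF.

00:13:17:23

Source frame index: (0×3600 + 13×60 + 17) × 50 + 38 = 39888.
Real time: 39888 / (50) = 19944/25 s.
Target frame: (19944/25) × (30) = 119664/5 ≈ 23932.800 → 23933.
At 30 labels/s: frame 23933 → 00:13:17:23.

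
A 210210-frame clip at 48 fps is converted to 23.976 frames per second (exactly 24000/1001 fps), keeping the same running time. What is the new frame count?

Target frames = source frames × (target rate / source rate) = 210210 × (24000/1001)/(48) = 210210 × 500/1001 = 105000.

105000 frames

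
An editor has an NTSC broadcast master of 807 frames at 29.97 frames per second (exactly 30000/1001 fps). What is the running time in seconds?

26.9269 seconds

Running time = 807 / (30000/1001) = 26.9269 s.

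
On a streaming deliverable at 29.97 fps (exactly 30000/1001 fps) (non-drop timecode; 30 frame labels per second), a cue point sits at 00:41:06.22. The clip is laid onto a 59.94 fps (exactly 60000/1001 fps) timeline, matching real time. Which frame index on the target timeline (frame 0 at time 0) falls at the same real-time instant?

Source frame index: (0×3600 + 41×60 + 6) × 30 + 22 = 74002.
Real time: 74002 / (30000/1001) = 37038001/15000 s.
Target frame: (37038001/15000) × (60000/1001) = 148004.

frame 148004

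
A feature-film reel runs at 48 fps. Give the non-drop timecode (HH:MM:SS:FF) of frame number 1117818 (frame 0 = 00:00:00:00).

1117818 ÷ 48 = 23287 full seconds, remainder 42 frames.
23287 s = 6 h 28 min 7 s.
Timecode: 06:28:07:42.

06:28:07:42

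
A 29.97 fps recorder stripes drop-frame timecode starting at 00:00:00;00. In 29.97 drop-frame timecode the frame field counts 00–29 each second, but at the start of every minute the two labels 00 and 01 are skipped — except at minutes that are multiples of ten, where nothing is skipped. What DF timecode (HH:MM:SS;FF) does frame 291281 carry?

Ten DF minutes hold 17982 frames, so frame 291281 lies in block 16 (frames 287712–305693) with 3569 frames into that block.
The block's first minute is 1800 frames and the rest 1798 each; 3569 frames reaches minute 1, so 16 × 18 + 1 × 2 = 290 labels have been skipped so far.
Adding those back, label number 291281 + 290 = 291571 at 30 labels/s is 9719 s + 1 f = 2 h 41 min 59 s frame 1, i.e. 02:41:59;01.

02:41:59;01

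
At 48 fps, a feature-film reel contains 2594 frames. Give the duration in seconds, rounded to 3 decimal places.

Running time = 2594 × 1/48 = 1297/24 s ≈ 54.042 s.

54.042 seconds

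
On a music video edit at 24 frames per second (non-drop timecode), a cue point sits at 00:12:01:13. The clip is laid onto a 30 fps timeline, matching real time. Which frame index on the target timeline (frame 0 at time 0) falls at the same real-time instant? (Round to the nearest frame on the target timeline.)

Source frame index: (0×3600 + 12×60 + 1) × 24 + 13 = 17317.
Real time: 17317 / (24) = 17317/24 s.
Target frame: (17317/24) × (30) = 86585/4 ≈ 21646.250 → 21646.

frame 21646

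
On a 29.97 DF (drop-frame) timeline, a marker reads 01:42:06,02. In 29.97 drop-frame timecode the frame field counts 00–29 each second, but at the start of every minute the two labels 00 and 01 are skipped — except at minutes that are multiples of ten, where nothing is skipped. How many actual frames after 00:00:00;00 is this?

183598

As if non-drop at 30 labels/s: (1 × 3600 + 42 × 60 + 6) × 30 + 2 = 183782.
Minute boundaries passed: 102; those not divisible by 10: 102 − 10 = 92; dropped labels = 2 × 92 = 184.
Actual frame index = 183782 − 184 = 183598.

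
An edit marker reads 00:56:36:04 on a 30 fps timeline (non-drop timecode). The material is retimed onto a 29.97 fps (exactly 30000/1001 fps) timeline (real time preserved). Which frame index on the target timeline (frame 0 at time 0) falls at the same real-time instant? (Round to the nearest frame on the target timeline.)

Source frame index: (0×3600 + 56×60 + 36) × 30 + 4 = 101884.
Real time: 101884 / (30) = 50942/15 s.
Target frame: (50942/15) × (30000/1001) = 101884000/1001 ≈ 101782.218 → 101782.

frame 101782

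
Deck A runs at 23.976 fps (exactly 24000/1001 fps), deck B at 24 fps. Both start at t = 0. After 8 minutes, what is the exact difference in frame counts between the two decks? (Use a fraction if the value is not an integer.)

8 min = 480 s.
A emits 24000/1001 × 480 = 11520000/1001 frames; B emits 24 × 480 = 11520.
Difference = 11520/1001 frames (≈ 11.5085); B is ahead of A.

11520/1001 frames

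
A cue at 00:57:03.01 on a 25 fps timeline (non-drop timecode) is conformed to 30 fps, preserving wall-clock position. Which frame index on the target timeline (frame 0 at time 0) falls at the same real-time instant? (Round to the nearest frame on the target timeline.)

Source frame index: (0×3600 + 57×60 + 3) × 25 + 1 = 85576.
Real time: 85576 / (25) = 85576/25 s.
Target frame: (85576/25) × (30) = 513456/5 ≈ 102691.200 → 102691.

frame 102691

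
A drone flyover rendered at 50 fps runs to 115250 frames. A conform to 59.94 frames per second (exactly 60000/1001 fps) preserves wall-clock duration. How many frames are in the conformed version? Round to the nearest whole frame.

138162 frames

Frames at target rate = 115250 × (60000/1001) / (50) = 138300000/1001 ≈ 138161.838.
Nearest whole frame: 138162.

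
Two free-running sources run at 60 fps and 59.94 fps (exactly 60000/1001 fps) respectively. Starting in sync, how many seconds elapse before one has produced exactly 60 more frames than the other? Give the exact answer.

1001 seconds

The gap grows by |60000/1001 − 60| = 60/1001 frames per second.
Time for a 60-frame gap: 60 ÷ (60/1001) = 1001 s.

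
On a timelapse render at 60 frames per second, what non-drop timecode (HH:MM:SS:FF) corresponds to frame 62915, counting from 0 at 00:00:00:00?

00:17:28:35

62915 ÷ 60 = 1048 full seconds, remainder 35 frames.
1048 s = 0 h 17 min 28 s.
Timecode: 00:17:28:35.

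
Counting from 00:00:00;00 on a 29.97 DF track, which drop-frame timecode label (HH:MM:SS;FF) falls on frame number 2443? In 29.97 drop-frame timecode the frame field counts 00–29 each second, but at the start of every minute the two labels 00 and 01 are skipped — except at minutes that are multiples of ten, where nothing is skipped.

Each 10-minute DF block holds 10 × 60 × 30 − 9 × 2 = 17982 frames. 2443 ÷ 17982 → 0 full blocks, remainder 2443.
Within the partial block the first minute is 1800 frames and each further minute 1798, so 1 further minute boundary passed. Total skipped labels = 18 × 0 + 2 × 1 = 2.
Non-drop label index = 2443 + 2 = 2445; at 30 labels/s that is 00:01:21:15, i.e. DF 00:01:21;15.

00:01:21;15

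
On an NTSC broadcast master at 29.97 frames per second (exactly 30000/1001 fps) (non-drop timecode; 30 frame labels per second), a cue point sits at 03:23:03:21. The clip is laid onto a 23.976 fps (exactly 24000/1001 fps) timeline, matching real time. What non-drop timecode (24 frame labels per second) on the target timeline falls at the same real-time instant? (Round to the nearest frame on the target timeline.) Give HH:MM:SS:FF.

03:23:03:17

Source frame index: (3×3600 + 23×60 + 3) × 30 + 21 = 365511.
Real time: 365511 / (30000/1001) = 121958837/10000 s.
Target frame: (121958837/10000) × (24000/1001) = 1462044/5 ≈ 292408.800 → 292409.
At 24 labels/s: frame 292409 → 03:23:03:17.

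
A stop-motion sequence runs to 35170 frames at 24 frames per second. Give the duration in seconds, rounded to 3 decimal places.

Running time = 35170 × 1/24 = 17585/12 s ≈ 1465.417 s.

1465.417 seconds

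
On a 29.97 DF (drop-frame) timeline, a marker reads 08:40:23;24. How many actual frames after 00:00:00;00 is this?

935778

Complete 10-minute blocks: 52, each 17982 frames → 935064.
Remaining 0 whole minutes in the current block: 0 frames.
Within the current minute: 23 × 30 + 24 = 714. Total = 935064 + 0 + 714 = 935778.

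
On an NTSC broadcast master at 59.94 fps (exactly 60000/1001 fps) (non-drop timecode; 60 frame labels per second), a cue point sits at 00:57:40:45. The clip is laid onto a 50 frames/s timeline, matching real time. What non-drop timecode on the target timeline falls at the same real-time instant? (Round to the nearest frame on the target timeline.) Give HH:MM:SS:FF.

00:57:44:11

Source frame index: (0×3600 + 57×60 + 40) × 60 + 45 = 207645.
Real time: 207645 / (60000/1001) = 13856843/4000 s.
Target frame: (13856843/4000) × (50) = 13856843/80 ≈ 173210.538 → 173211.
At 50 labels/s: frame 173211 → 00:57:44:11.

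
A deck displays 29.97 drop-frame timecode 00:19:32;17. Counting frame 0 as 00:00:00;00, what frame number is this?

Complete 10-minute blocks: 1, each 17982 frames → 17982.
Remaining 9 whole minutes in the current block: 1800 + 8 × 1798 = 16184 frames.
Within the current minute: 32 × 30 + 17 − 2 = 975 (labels ;00/;01 skipped at this minute). Total = 17982 + 16184 + 975 = 35141.

35141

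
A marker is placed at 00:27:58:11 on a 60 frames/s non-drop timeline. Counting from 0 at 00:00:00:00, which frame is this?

Total seconds to the label: (0 × 3600 + 27 × 60 + 58) = 1678.
Frame index = 1678 × 60 + 11 = 100691.

frame 100691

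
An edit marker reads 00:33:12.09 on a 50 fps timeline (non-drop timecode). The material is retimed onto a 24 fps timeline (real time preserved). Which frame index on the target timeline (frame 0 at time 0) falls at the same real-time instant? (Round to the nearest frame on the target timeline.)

Source frame index: (0×3600 + 33×60 + 12) × 50 + 9 = 99609.
Real time: 99609 / (50) = 99609/50 s.
Target frame: (99609/50) × (24) = 1195308/25 ≈ 47812.320 → 47812.

frame 47812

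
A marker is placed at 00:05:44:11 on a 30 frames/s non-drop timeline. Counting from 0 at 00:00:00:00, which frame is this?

Total seconds to the label: (0 × 3600 + 5 × 60 + 44) = 344.
Frame index = 344 × 30 + 11 = 10331.

10331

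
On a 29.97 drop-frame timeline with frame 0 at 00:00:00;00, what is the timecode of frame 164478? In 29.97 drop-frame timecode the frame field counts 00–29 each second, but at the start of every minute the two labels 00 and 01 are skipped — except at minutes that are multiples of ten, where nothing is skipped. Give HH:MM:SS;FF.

Ten DF minutes hold 17982 frames, so frame 164478 lies in block 9 (frames 161838–179819) with 2640 frames into that block.
The block's first minute is 1800 frames and the rest 1798 each; 2640 frames reaches minute 1, so 9 × 18 + 1 × 2 = 164 labels have been skipped so far.
Adding those back, label number 164478 + 164 = 164642 at 30 labels/s is 5488 s + 2 f = 1 h 31 min 28 s frame 2, i.e. 01:31:28;02.

01:31:28;02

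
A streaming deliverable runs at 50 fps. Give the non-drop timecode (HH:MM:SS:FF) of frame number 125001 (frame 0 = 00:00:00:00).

00:41:40:01

125001 ÷ 50 = 2500 full seconds, remainder 1 frame.
2500 s = 0 h 41 min 40 s.
Timecode: 00:41:40:01.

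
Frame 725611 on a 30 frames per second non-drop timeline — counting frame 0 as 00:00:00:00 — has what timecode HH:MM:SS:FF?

06:43:07:01

725611 ÷ 30 = 24187 full seconds, remainder 1 frame.
24187 s = 6 h 43 min 7 s.
Timecode: 06:43:07:01.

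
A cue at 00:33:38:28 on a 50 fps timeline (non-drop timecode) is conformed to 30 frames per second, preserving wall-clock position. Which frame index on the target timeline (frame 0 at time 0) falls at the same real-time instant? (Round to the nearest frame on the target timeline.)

frame 60557

Source frame index: (0×3600 + 33×60 + 38) × 50 + 28 = 100928.
Real time: 100928 / (50) = 50464/25 s.
Target frame: (50464/25) × (30) = 302784/5 ≈ 60556.800 → 60557.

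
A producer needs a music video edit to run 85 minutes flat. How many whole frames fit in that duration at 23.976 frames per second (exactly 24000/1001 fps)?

122277 frames

85 min = 5100 s.
Frames = 5100 × 24000/1001 = 122400000/1001 ≈ 122277.7223.
Complete frames: 122277.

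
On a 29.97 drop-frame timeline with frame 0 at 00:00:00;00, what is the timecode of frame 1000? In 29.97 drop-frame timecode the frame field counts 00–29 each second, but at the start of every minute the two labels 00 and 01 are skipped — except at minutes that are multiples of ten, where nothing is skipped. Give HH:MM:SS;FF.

Ten DF minutes hold 17982 frames, so frame 1000 lies in block 0 (frames 0–17981) with 1000 frames into that block.
The block's first minute is 1800 frames and the rest 1798 each; 1000 frames reaches minute 0, so 0 × 18 + 0 × 2 = 0 labels have been skipped so far.
Adding those back, label number 1000 + 0 = 1000 at 30 labels/s is 33 s + 10 f = 0 h 0 min 33 s frame 10, i.e. 00:00:33;10.

00:00:33;10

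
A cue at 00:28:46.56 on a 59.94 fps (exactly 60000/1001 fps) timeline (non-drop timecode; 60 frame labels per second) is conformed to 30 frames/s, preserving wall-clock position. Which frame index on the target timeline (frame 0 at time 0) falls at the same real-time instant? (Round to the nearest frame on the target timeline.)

Source frame index: (0×3600 + 28×60 + 46) × 60 + 56 = 103616.
Real time: 103616 / (60000/1001) = 3241238/1875 s.
Target frame: (3241238/1875) × (30) = 6482476/125 ≈ 51859.808 → 51860.

frame 51860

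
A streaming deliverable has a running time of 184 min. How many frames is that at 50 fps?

184 min = 11040 s.
Frames = 11040 × 50 = 552000.

552000 frames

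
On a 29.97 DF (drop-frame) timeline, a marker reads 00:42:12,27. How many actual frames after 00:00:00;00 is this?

Complete 10-minute blocks: 4, each 17982 frames → 71928.
Remaining 2 whole minutes in the current block: 1800 + 1 × 1798 = 3598 frames.
Within the current minute: 12 × 30 + 27 − 2 = 385 (labels ;00/;01 skipped at this minute). Total = 71928 + 3598 + 385 = 75911.

75911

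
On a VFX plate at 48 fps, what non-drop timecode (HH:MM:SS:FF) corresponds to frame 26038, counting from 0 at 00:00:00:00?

26038 ÷ 48 = 542 full seconds, remainder 22 frames.
542 s = 0 h 9 min 2 s.
Timecode: 00:09:02:22.

00:09:02:22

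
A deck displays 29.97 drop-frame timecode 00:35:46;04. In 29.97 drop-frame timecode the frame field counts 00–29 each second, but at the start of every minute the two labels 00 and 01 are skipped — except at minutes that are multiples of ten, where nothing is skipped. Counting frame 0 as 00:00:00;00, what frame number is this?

64320

Complete 10-minute blocks: 3, each 17982 frames → 53946.
Remaining 5 whole minutes in the current block: 1800 + 4 × 1798 = 8992 frames.
Within the current minute: 46 × 30 + 4 − 2 = 1382 (labels ;00/;01 skipped at this minute). Total = 53946 + 8992 + 1382 = 64320.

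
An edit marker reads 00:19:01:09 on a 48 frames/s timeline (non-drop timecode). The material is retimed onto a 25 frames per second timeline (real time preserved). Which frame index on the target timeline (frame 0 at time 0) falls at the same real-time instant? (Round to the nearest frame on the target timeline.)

Source frame index: (0×3600 + 19×60 + 1) × 48 + 9 = 54777.
Real time: 54777 / (48) = 18259/16 s.
Target frame: (18259/16) × (25) = 456475/16 ≈ 28529.688 → 28530.

frame 28530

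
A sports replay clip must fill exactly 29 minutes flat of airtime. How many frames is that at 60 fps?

104400 frames

29 min = 1740 s.
Frames = 1740 × 60 = 104400.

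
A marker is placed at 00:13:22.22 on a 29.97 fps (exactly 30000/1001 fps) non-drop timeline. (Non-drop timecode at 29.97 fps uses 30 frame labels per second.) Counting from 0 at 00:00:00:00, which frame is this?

Total seconds to the label: (0 × 3600 + 13 × 60 + 22) = 802.
Frame index = 802 × 30 + 22 = 24082.

frame 24082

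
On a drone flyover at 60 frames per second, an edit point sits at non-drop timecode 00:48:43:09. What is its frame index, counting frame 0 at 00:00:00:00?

frame 175389

Total seconds to the label: (0 × 3600 + 48 × 60 + 43) = 2923.
Frame index = 2923 × 60 + 9 = 175389.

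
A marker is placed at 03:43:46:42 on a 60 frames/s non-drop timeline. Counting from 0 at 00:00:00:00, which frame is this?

805602

Total seconds to the label: (3 × 3600 + 43 × 60 + 46) = 13426.
Frame index = 13426 × 60 + 42 = 805602.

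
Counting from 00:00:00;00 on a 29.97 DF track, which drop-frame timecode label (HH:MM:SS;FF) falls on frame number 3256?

Ten DF minutes hold 17982 frames, so frame 3256 lies in block 0 (frames 0–17981) with 3256 frames into that block.
The block's first minute is 1800 frames and the rest 1798 each; 3256 frames reaches minute 1, so 0 × 18 + 1 × 2 = 2 labels have been skipped so far.
Adding those back, label number 3256 + 2 = 3258 at 30 labels/s is 108 s + 18 f = 0 h 1 min 48 s frame 18, i.e. 00:01:48;18.

00:01:48;18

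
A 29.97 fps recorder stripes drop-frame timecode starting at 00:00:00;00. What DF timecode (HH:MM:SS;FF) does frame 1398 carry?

00:00:46;18

Ten DF minutes hold 17982 frames, so frame 1398 lies in block 0 (frames 0–17981) with 1398 frames into that block.
The block's first minute is 1800 frames and the rest 1798 each; 1398 frames reaches minute 0, so 0 × 18 + 0 × 2 = 0 labels have been skipped so far.
Adding those back, label number 1398 + 0 = 1398 at 30 labels/s is 46 s + 18 f = 0 h 0 min 46 s frame 18, i.e. 00:00:46;18.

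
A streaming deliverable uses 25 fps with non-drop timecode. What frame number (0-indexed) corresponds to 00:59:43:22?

Total seconds to the label: (0 × 3600 + 59 × 60 + 43) = 3583.
Frame index = 3583 × 25 + 22 = 89597.

89597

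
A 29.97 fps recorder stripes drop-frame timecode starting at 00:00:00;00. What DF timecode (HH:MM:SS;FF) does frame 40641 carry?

Each 10-minute DF block holds 10 × 60 × 30 − 9 × 2 = 17982 frames. 40641 ÷ 17982 → 2 full blocks, remainder 4677.
Within the partial block the first minute is 1800 frames and each further minute 1798, so 2 further minute boundaries passed. Total skipped labels = 18 × 2 + 2 × 2 = 40.
Non-drop label index = 40641 + 40 = 40681; at 30 labels/s that is 00:22:36:01, i.e. DF 00:22:36;01.

00:22:36;01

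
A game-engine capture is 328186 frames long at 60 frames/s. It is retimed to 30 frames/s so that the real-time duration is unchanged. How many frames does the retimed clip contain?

Target frames = source frames × (target rate / source rate) = 328186 × (30)/(60) = 328186 × 1/2 = 164093.

164093 frames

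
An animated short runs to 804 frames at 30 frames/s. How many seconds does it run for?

Running time = 804 / (30) = 26.8 s.

26.8 seconds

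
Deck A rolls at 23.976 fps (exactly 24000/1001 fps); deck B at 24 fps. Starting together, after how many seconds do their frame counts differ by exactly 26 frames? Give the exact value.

The gap grows by |24 − 24000/1001| = 24/1001 frames per second.
Time for a 26-frame gap: 26 ÷ (24/1001) = 13013/12 s.

13013/12 seconds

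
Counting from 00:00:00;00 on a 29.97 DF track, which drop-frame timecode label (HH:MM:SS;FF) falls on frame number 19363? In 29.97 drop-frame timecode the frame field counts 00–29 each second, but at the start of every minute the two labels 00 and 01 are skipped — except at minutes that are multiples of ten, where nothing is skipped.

Ten DF minutes hold 17982 frames, so frame 19363 lies in block 1 (frames 17982–35963) with 1381 frames into that block.
The block's first minute is 1800 frames and the rest 1798 each; 1381 frames reaches minute 0, so 1 × 18 + 0 × 2 = 18 labels have been skipped so far.
Adding those back, label number 19363 + 18 = 19381 at 30 labels/s is 646 s + 1 f = 0 h 10 min 46 s frame 1, i.e. 00:10:46;01.

00:10:46;01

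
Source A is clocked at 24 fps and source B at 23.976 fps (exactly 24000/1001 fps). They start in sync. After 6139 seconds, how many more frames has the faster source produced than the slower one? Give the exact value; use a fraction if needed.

21048/143 frames

A emits 24 × 6139 = 147336 frames; B emits 24000/1001 × 6139 = 21048000/143.
Difference = 21048/143 frames (≈ 147.1888); B is behind A.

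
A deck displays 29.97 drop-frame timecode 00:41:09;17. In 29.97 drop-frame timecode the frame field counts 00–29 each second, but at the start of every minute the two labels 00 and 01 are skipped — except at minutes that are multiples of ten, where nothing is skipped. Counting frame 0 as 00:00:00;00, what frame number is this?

As if non-drop at 30 labels/s: (0 × 3600 + 41 × 60 + 9) × 30 + 17 = 74087.
Minute boundaries passed: 41; those not divisible by 10: 41 − 4 = 37; dropped labels = 2 × 37 = 74.
Actual frame index = 74087 − 74 = 74013.

74013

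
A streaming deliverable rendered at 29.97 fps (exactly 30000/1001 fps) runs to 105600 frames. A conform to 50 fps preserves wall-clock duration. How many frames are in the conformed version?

176176 frames

Target frames = source frames × (target rate / source rate) = 105600 × (50)/(30000/1001) = 105600 × 1001/600 = 176176.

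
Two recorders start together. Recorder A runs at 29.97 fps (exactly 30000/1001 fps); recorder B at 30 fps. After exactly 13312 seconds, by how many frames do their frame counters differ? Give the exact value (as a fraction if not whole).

A emits 30000/1001 × 13312 = 30720000/77 frames; B emits 30 × 13312 = 399360.
Difference = 30720/77 frames (≈ 398.9610); B is ahead of A.

30720/77 frames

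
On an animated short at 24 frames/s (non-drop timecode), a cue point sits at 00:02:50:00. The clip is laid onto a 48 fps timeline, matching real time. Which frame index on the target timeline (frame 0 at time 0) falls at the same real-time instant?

Source frame index: (0×3600 + 2×60 + 50) × 24 + 0 = 4080.
Real time: 4080 / (24) = 170 s.
Target frame: (170) × (48) = 8160.

frame 8160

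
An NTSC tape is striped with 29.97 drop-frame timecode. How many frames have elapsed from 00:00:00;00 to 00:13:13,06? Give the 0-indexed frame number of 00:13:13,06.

Complete 10-minute blocks: 1, each 17982 frames → 17982.
Remaining 3 whole minutes in the current block: 1800 + 2 × 1798 = 5396 frames.
Within the current minute: 13 × 30 + 6 − 2 = 394 (labels ;00/;01 skipped at this minute). Total = 17982 + 5396 + 394 = 23772.

23772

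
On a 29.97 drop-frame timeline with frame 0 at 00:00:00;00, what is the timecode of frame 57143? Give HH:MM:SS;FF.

00:31:46;19

Each 10-minute DF block holds 10 × 60 × 30 − 9 × 2 = 17982 frames. 57143 ÷ 17982 → 3 full blocks, remainder 3197.
Within the partial block the first minute is 1800 frames and each further minute 1798, so 1 further minute boundary passed. Total skipped labels = 18 × 3 + 2 × 1 = 56.
Non-drop label index = 57143 + 56 = 57199; at 30 labels/s that is 00:31:46:19, i.e. DF 00:31:46;19.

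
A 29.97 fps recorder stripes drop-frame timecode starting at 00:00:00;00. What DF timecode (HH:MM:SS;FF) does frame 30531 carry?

00:16:58;21

Each 10-minute DF block holds 10 × 60 × 30 − 9 × 2 = 17982 frames. 30531 ÷ 17982 → 1 full block, remainder 12549.
Within the partial block the first minute is 1800 frames and each further minute 1798, so 6 further minute boundaries passed. Total skipped labels = 18 × 1 + 2 × 6 = 30.
Non-drop label index = 30531 + 30 = 30561; at 30 labels/s that is 00:16:58:21, i.e. DF 00:16:58;21.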